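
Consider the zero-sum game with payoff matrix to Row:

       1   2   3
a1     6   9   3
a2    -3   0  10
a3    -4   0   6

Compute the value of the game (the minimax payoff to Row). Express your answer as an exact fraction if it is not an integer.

69/16

Row minima: a1 → 3, a2 → -3, a3 → -4; maximin = 3.
Column maxima: 1 → 6, 2 → 9, 3 → 10; minimax = 6.
3 ≠ 6, so there is no saddle point; optimal play is mixed.
2 is strictly dominated by 1 (it gives Row strictly more in every row), so Column never plays it.
With 2 eliminated, a3 is strictly dominated by a2 (a2 gives Row strictly more in every remaining column), so Row never plays it.
On the remaining 2×2 (a1, a2 vs 1, 3):
Let Row play a1 with probability p. Expected payoff against 1: 6p + (-3)(1−p) = 9p − 3; against 3: 3p + 10(1−p) = −7p + 10.
Setting these equal: 9p − 3 = −7p + 10 ⇒ 16p = 13 ⇒ p = 13/16, and the value is (9)·(13/16) − 3 = 69/16.
For Column: with q = P(1), equating a1's and a2's payoffs gives 3q + 3 = −13q + 10 ⇒ q = 7/16.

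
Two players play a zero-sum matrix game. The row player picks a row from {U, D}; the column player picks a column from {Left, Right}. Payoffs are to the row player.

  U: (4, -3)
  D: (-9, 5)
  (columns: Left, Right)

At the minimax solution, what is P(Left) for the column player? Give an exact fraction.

Row minima: U → -3, D → -9; maximin = -3.
Column maxima: Left → 4, Right → 5; minimax = 4.
-3 ≠ 4, so there is no saddle point; optimal play is mixed.
Let the row player play U with probability p. Expected payoff against Left: 4p + (-9)(1−p) = 13p − 9; against Right: (-3)p + 5(1−p) = −8p + 5.
Setting these equal: 13p − 9 = −8p + 5 ⇒ 21p = 14 ⇒ p = 2/3, and the value is (13)·(2/3) − 9 = -1/3.
For the column player: with q = P(Left), equating U's and D's payoffs gives 7q − 3 = −14q + 5 ⇒ q = 8/21.

8/21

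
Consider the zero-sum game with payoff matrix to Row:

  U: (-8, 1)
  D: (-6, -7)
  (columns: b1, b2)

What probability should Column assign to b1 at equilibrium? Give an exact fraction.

4/5

Row minima: U → -8, D → -7; maximin = -7.
Column maxima: b1 → -6, b2 → 1; minimax = -6.
-7 ≠ -6, so there is no saddle point; optimal play is mixed.
Let Row play U with probability p. Expected payoff against b1: (-8)p + (-6)(1−p) = −2p − 6; against b2: 1p + (-7)(1−p) = 8p − 7.
Setting these equal: −2p − 6 = 8p − 7 ⇒ −10p = -1 ⇒ p = 1/10, and the value is (-2)·(1/10) − 6 = -31/5.
For Column: with q = P(b1), equating U's and D's payoffs gives −9q + 1 = q − 7 ⇒ q = 4/5.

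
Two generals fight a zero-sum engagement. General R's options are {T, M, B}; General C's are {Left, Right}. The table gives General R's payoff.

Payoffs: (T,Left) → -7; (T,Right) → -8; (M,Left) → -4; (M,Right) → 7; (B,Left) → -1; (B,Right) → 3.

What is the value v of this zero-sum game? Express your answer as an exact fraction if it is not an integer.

-1

Row minima: T → -8, M → -4, B → -1; maximin = -1.
Column maxima: Left → -1, Right → 7; minimax = -1.
Since maximin = minimax = -1, there is a saddle point and the value is -1.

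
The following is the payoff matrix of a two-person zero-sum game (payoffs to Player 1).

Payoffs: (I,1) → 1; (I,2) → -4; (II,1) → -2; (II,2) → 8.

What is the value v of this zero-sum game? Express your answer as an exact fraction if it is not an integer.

Row minima: I → -4, II → -2; maximin = -2.
Column maxima: 1 → 1, 2 → 8; minimax = 1.
-2 ≠ 1, so there is no saddle point; optimal play is mixed.
Let Player 1 play I with probability p. Expected payoff against 1: 1p + (-2)(1−p) = 3p − 2; against 2: (-4)p + 8(1−p) = −12p + 8.
Setting these equal: 3p − 2 = −12p + 8 ⇒ 15p = 10 ⇒ p = 2/3, and the value is (3)·(2/3) − 2 = 0.
For Player 2: with q = P(1), equating I's and II's payoffs gives 5q − 4 = −10q + 8 ⇒ q = 4/5.

0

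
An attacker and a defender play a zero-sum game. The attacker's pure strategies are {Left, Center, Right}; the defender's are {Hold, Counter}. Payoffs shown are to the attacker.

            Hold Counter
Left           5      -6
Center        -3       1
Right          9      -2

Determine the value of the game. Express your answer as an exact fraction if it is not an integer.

1/5

Row minima: Left → -6, Center → -3, Right → -2; maximin = -2.
Column maxima: Hold → 9, Counter → 1; minimax = 1.
-2 ≠ 1, so there is no saddle point; optimal play is mixed.
Left is strictly dominated by Right, so the attacker never plays it.
On the remaining 2×2 (Center, Right vs Hold, Counter):
Let the attacker play Center with probability p. Expected payoff against Hold: (-3)p + 9(1−p) = −12p + 9; against Counter: 1p + (-2)(1−p) = 3p − 2.
Setting these equal: −12p + 9 = 3p − 2 ⇒ −15p = -11 ⇒ p = 11/15, and the value is (-12)·(11/15) + 9 = 1/5.
For the defender: with q = P(Hold), equating Center's and Right's payoffs gives −4q + 1 = 11q − 2 ⇒ q = 1/5.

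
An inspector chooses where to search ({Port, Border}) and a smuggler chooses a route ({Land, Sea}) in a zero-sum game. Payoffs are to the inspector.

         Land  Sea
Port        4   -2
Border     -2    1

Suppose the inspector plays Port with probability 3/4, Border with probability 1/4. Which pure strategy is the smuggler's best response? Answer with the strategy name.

Sea

If the smuggler plays Land, the inspector's expected payoff is (3/4)·4 + (1/4)·(-2) = 5/2.
If the smuggler plays Sea, the inspector's expected payoff is (3/4)·(-2) + (1/4)·1 = -5/4.
The smuggler minimizes the inspector's payoff; the smallest is -5/4, so the best response is Sea.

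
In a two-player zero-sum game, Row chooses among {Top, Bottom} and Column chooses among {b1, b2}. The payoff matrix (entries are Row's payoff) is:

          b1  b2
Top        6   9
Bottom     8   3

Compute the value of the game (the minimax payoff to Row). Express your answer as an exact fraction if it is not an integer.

27/4

Row minima: Top → 6, Bottom → 3; maximin = 6.
Column maxima: b1 → 8, b2 → 9; minimax = 8.
6 ≠ 8, so there is no saddle point; optimal play is mixed.
Let Row play Top with probability p. Expected payoff against b1: 6p + 8(1−p) = −2p + 8; against b2: 9p + 3(1−p) = 6p + 3.
Setting these equal: −2p + 8 = 6p + 3 ⇒ −8p = -5 ⇒ p = 5/8, and the value is (-2)·(5/8) + 8 = 27/4.
For Column: with q = P(b1), equating Top's and Bottom's payoffs gives −3q + 9 = 5q + 3 ⇒ q = 3/4.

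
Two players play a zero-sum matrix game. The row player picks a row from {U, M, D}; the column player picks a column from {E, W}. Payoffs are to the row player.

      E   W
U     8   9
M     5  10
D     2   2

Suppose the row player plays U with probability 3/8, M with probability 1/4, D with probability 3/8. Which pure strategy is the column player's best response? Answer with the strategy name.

If the column player plays E, the row player's expected payoff is (3/8)·8 + (1/4)·5 + (3/8)·2 = 5.
If the column player plays W, the row player's expected payoff is (3/8)·9 + (1/4)·10 + (3/8)·2 = 53/8.
The column player minimizes the row player's payoff; the smallest is 5, so the best response is E.

E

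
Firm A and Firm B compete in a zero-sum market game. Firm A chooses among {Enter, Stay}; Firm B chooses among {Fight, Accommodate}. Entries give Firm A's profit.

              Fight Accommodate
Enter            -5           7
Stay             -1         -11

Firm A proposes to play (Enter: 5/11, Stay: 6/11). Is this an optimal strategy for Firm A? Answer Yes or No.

Yes

Against Fight this mix gives (5/11)·(-5) + (6/11)·(-1) = -31/11.
Against Accommodate this mix gives (5/11)·7 + (6/11)·(-11) = -31/11.
All of Firm B's active replies (Fight, Accommodate) yield -31/11, and no column does worse for Firm A. The mix makes Firm B indifferent and guarantees -31/11, so it is optimal.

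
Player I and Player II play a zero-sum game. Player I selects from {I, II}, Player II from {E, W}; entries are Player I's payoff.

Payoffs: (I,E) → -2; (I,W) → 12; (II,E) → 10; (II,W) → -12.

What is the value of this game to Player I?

8/3

Row minima: I → -2, II → -12; maximin = -2.
Column maxima: E → 10, W → 12; minimax = 10.
-2 ≠ 10, so there is no saddle point; optimal play is mixed.
Let Player I play I with probability p. Expected payoff against E: (-2)p + 10(1−p) = −12p + 10; against W: 12p + (-12)(1−p) = 24p − 12.
Setting these equal: −12p + 10 = 24p − 12 ⇒ −36p = -22 ⇒ p = 11/18, and the value is (-12)·(11/18) + 10 = 8/3.
For Player II: with q = P(E), equating I's and II's payoffs gives −14q + 12 = 22q − 12 ⇒ q = 2/3.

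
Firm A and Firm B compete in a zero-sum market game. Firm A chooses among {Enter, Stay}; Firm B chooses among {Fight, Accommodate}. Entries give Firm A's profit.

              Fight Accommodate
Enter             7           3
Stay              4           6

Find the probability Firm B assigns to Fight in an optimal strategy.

Row minima: Enter → 3, Stay → 4; maximin = 4.
Column maxima: Fight → 7, Accommodate → 6; minimax = 6.
4 ≠ 6, so there is no saddle point; optimal play is mixed.
Let Firm A play Enter with probability p. Expected payoff against Fight: 7p + 4(1−p) = 3p + 4; against Accommodate: 3p + 6(1−p) = −3p + 6.
Setting these equal: 3p + 4 = −3p + 6 ⇒ 6p = 2 ⇒ p = 1/3, and the value is (3)·(1/3) + 4 = 5.
For Firm B: with q = P(Fight), equating Enter's and Stay's payoffs gives 4q + 3 = −2q + 6 ⇒ q = 1/2.

1/2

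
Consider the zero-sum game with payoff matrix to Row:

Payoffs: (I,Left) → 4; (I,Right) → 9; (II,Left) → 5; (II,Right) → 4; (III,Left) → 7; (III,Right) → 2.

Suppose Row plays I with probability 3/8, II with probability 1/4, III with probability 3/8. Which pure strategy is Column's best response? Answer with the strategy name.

Right

If Column plays Left, Row's expected payoff is (3/8)·4 + (1/4)·5 + (3/8)·7 = 43/8.
If Column plays Right, Row's expected payoff is (3/8)·9 + (1/4)·4 + (3/8)·2 = 41/8.
Column minimizes Row's payoff; the smallest is 41/8, so the best response is Right.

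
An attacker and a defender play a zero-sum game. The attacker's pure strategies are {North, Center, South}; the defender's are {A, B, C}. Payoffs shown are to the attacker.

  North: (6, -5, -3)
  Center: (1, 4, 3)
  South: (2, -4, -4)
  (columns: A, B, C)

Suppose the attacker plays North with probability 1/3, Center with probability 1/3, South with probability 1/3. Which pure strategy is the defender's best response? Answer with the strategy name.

B

If the defender plays A, the attacker's expected payoff is (1/3)·6 + (1/3)·1 + (1/3)·2 = 3.
If the defender plays B, the attacker's expected payoff is (1/3)·(-5) + (1/3)·4 + (1/3)·(-4) = -5/3.
If the defender plays C, the attacker's expected payoff is (1/3)·(-3) + (1/3)·3 + (1/3)·(-4) = -4/3.
The defender minimizes the attacker's payoff; the smallest is -5/3, so the best response is B.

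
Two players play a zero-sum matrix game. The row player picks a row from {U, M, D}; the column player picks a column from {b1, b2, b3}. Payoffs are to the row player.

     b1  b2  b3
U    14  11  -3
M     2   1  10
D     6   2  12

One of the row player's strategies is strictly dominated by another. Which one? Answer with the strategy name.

D gives a strictly higher payoff than M against every column: 6 > 2, 2 > 1, 12 > 10.
So M is strictly dominated and the row player never plays it.

M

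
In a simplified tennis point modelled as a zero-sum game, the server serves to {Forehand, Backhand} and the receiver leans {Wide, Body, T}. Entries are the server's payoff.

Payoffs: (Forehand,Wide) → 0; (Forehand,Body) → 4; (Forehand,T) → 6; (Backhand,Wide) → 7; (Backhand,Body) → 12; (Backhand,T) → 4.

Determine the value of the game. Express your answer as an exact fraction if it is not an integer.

Row minima: Forehand → 0, Backhand → 4; maximin = 4.
Column maxima: Wide → 7, Body → 12, T → 6; minimax = 6.
4 ≠ 6, so there is no saddle point; optimal play is mixed.
Body is strictly dominated by Wide (it gives the server strictly more in every row), so the receiver never plays it.
On the remaining 2×2 (Forehand, Backhand vs Wide, T):
Let the server play Forehand with probability p. Expected payoff against Wide: 0p + 7(1−p) = −7p + 7; against T: 6p + 4(1−p) = 2p + 4.
Setting these equal: −7p + 7 = 2p + 4 ⇒ −9p = -3 ⇒ p = 1/3, and the value is (-7)·(1/3) + 7 = 14/3.
For the receiver: with q = P(Wide), equating Forehand's and Backhand's payoffs gives −6q + 6 = 3q + 4 ⇒ q = 2/9.

14/3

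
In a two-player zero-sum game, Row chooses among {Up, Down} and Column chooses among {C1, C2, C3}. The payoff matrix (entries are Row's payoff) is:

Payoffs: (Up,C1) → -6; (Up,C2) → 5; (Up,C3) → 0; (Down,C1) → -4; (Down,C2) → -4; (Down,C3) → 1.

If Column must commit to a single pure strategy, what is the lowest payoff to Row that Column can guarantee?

Column maxima: C1 → -4, C2 → 5, C3 → 1.
The smallest of these is -4.

-4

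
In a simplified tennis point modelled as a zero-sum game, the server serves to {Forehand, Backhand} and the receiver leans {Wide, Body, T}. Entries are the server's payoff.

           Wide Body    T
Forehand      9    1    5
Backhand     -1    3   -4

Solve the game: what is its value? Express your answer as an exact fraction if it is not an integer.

Row minima: Forehand → 1, Backhand → -4; maximin = 1.
Column maxima: Wide → 9, Body → 3, T → 5; minimax = 3.
1 ≠ 3, so there is no saddle point; optimal play is mixed.
Wide is strictly dominated by T (it gives the server strictly more in every row), so the receiver never plays it.
On the remaining 2×2 (Forehand, Backhand vs Body, T):
Let the server play Forehand with probability p. Expected payoff against Body: 1p + 3(1−p) = −2p + 3; against T: 5p + (-4)(1−p) = 9p − 4.
Setting these equal: −2p + 3 = 9p − 4 ⇒ −11p = -7 ⇒ p = 7/11, and the value is (-2)·(7/11) + 3 = 19/11.
For the receiver: with q = P(Body), equating Forehand's and Backhand's payoffs gives −4q + 5 = 7q − 4 ⇒ q = 9/11.

19/11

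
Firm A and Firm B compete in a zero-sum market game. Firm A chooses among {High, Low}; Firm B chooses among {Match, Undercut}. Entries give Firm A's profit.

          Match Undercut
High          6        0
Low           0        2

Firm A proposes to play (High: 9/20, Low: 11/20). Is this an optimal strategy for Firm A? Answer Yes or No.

No

Against Match this mix gives (9/20)·6 + (11/20)·0 = 27/10.
Against Undercut this mix gives (9/20)·0 + (11/20)·2 = 11/10.
Firm B will play Undercut, holding Firm A to 11/10. Shifting weight toward the row that does better against Undercut would raise this floor (the equalizing mix achieves 3/2 against both Undercut and Match), so the proposed strategy is not optimal.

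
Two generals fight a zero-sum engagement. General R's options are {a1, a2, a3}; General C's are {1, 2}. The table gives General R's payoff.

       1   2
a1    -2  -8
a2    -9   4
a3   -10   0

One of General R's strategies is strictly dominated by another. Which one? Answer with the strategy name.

a2 gives a strictly higher payoff than a3 against every column: -9 > -10, 4 > 0.
So a3 is strictly dominated and General R never plays it.

a3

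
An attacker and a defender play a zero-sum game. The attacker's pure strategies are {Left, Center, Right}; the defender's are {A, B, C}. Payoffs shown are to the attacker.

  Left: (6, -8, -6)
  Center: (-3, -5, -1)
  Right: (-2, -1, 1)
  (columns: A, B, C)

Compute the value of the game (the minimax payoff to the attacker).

Row minima: Left → -8, Center → -5, Right → -2; maximin = -2.
Column maxima: A → 6, B → -1, C → 1; minimax = -1.
-2 ≠ -1, so there is no saddle point; optimal play is mixed.
Center is strictly dominated by Right, so the attacker never plays it.
C is strictly dominated by B (it gives the attacker strictly more in every row), so the defender never plays it.
On the remaining 2×2 (Left, Right vs A, B):
Let the attacker play Left with probability p. Expected payoff against A: 6p + (-2)(1−p) = 8p − 2; against B: (-8)p + (-1)(1−p) = −7p − 1.
Setting these equal: 8p − 2 = −7p − 1 ⇒ 15p = 1 ⇒ p = 1/15, and the value is (8)·(1/15) − 2 = -22/15.
For the defender: with q = P(A), equating Left's and Right's payoffs gives 14q − 8 = −q − 1 ⇒ q = 7/15.

-22/15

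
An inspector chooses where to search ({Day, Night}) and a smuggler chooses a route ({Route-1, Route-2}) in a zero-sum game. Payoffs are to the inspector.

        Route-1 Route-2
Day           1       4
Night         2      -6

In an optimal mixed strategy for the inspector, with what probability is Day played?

8/11

Row minima: Day → 1, Night → -6; maximin = 1.
Column maxima: Route-1 → 2, Route-2 → 4; minimax = 2.
1 ≠ 2, so there is no saddle point; optimal play is mixed.
Let the inspector play Day with probability p. Expected payoff against Route-1: 1p + 2(1−p) = −p + 2; against Route-2: 4p + (-6)(1−p) = 10p − 6.
Setting these equal: −p + 2 = 10p − 6 ⇒ −11p = -8 ⇒ p = 8/11, and the value is (-1)·(8/11) + 2 = 14/11.
For the smuggler: with q = P(Route-1), equating Day's and Night's payoffs gives −3q + 4 = 8q − 6 ⇒ q = 10/11.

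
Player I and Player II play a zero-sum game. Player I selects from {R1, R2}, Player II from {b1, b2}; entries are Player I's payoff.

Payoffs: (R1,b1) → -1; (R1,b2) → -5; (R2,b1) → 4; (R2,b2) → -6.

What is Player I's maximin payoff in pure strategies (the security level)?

Row minima: R1 → -5, R2 → -6.
The best of these is -5.

-5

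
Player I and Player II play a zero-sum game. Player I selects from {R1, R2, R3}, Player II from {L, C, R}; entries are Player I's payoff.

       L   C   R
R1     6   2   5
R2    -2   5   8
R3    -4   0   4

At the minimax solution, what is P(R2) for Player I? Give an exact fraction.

4/11

Row minima: R1 → 2, R2 → -2, R3 → -4; maximin = 2.
Column maxima: L → 6, C → 5, R → 8; minimax = 5.
2 ≠ 5, so there is no saddle point; optimal play is mixed.
R3 is strictly dominated by R1, so Player I never plays it.
R is strictly dominated by C (it gives Player I strictly more in every row), so Player II never plays it.
On the remaining 2×2 (R1, R2 vs L, C):
Let Player I play R1 with probability p. Expected payoff against L: 6p + (-2)(1−p) = 8p − 2; against C: 2p + 5(1−p) = −3p + 5.
Setting these equal: 8p − 2 = −3p + 5 ⇒ 11p = 7 ⇒ p = 7/11, and the value is (8)·(7/11) − 2 = 34/11.
For Player II: with q = P(L), equating R1's and R2's payoffs gives 4q + 2 = −7q + 5 ⇒ q = 3/11.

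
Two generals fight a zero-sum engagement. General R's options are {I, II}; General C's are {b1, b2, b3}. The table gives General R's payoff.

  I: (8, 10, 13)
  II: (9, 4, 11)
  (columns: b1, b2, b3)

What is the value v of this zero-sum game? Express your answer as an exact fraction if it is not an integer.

58/7

Row minima: I → 8, II → 4; maximin = 8.
Column maxima: b1 → 9, b2 → 10, b3 → 13; minimax = 9.
8 ≠ 9, so there is no saddle point; optimal play is mixed.
b3 is strictly dominated by b1 (it gives General R strictly more in every row), so General C never plays it.
On the remaining 2×2 (I, II vs b1, b2):
Let General R play I with probability p. Expected payoff against b1: 8p + 9(1−p) = −p + 9; against b2: 10p + 4(1−p) = 6p + 4.
Setting these equal: −p + 9 = 6p + 4 ⇒ −7p = -5 ⇒ p = 5/7, and the value is (-1)·(5/7) + 9 = 58/7.
For General C: with q = P(b1), equating I's and II's payoffs gives −2q + 10 = 5q + 4 ⇒ q = 6/7.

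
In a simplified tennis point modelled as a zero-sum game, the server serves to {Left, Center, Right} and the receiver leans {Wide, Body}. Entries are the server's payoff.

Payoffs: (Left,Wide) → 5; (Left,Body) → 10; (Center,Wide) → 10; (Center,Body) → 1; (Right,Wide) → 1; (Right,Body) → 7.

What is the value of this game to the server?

Row minima: Left → 5, Center → 1, Right → 1; maximin = 5.
Column maxima: Wide → 10, Body → 10; minimax = 10.
5 ≠ 10, so there is no saddle point; optimal play is mixed.
Right is strictly dominated by Left, so the server never plays it.
On the remaining 2×2 (Left, Center vs Wide, Body):
Let the server play Left with probability p. Expected payoff against Wide: 5p + 10(1−p) = −5p + 10; against Body: 10p + 1(1−p) = 9p + 1.
Setting these equal: −5p + 10 = 9p + 1 ⇒ −14p = -9 ⇒ p = 9/14, and the value is (-5)·(9/14) + 10 = 95/14.
For the receiver: with q = P(Wide), equating Left's and Center's payoffs gives −5q + 10 = 9q + 1 ⇒ q = 9/14.

95/14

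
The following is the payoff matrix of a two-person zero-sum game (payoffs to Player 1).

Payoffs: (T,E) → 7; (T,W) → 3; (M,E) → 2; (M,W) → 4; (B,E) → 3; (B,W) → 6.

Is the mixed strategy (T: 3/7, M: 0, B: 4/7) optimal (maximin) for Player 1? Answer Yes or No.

Yes

Against E this mix gives (3/7)·7 + (4/7)·3 = 33/7.
Against W this mix gives (3/7)·3 + (4/7)·6 = 33/7.
All of Player 2's active replies (E, W) yield 33/7, and no column does worse for Player 1. The mix makes Player 2 indifferent and guarantees 33/7, so it is optimal.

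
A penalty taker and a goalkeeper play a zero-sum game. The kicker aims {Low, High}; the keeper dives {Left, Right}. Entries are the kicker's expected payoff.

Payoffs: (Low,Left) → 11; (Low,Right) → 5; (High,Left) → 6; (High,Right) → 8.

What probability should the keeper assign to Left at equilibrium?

Row minima: Low → 5, High → 6; maximin = 6.
Column maxima: Left → 11, Right → 8; minimax = 8.
6 ≠ 8, so there is no saddle point; optimal play is mixed.
Let the kicker play Low with probability p. Expected payoff against Left: 11p + 6(1−p) = 5p + 6; against Right: 5p + 8(1−p) = −3p + 8.
Setting these equal: 5p + 6 = −3p + 8 ⇒ 8p = 2 ⇒ p = 1/4, and the value is (5)·(1/4) + 6 = 29/4.
For the keeper: with q = P(Left), equating Low's and High's payoffs gives 6q + 5 = −2q + 8 ⇒ q = 3/8.

3/8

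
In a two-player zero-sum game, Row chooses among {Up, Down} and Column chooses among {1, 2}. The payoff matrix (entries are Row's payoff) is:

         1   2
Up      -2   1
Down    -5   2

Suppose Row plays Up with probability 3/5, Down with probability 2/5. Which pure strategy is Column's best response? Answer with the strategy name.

1

If Column plays 1, Row's expected payoff is (3/5)·(-2) + (2/5)·(-5) = -16/5.
If Column plays 2, Row's expected payoff is (3/5)·1 + (2/5)·2 = 7/5.
Column minimizes Row's payoff; the smallest is -16/5, so the best response is 1.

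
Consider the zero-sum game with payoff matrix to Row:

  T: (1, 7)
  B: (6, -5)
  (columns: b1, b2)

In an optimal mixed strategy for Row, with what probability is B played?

6/17

Row minima: T → 1, B → -5; maximin = 1.
Column maxima: b1 → 6, b2 → 7; minimax = 6.
1 ≠ 6, so there is no saddle point; optimal play is mixed.
Let Row play T with probability p. Expected payoff against b1: 1p + 6(1−p) = −5p + 6; against b2: 7p + (-5)(1−p) = 12p − 5.
Setting these equal: −5p + 6 = 12p − 5 ⇒ −17p = -11 ⇒ p = 11/17, and the value is (-5)·(11/17) + 6 = 47/17.
For Column: with q = P(b1), equating T's and B's payoffs gives −6q + 7 = 11q − 5 ⇒ q = 12/17.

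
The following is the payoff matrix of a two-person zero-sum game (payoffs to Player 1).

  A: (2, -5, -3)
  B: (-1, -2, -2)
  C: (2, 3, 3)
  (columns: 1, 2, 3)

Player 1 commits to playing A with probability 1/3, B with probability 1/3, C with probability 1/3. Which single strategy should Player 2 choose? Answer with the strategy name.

If Player 2 plays 1, Player 1's expected payoff is (1/3)·2 + (1/3)·(-1) + (1/3)·2 = 1.
If Player 2 plays 2, Player 1's expected payoff is (1/3)·(-5) + (1/3)·(-2) + (1/3)·3 = -4/3.
If Player 2 plays 3, Player 1's expected payoff is (1/3)·(-3) + (1/3)·(-2) + (1/3)·3 = -2/3.
Player 2 minimizes Player 1's payoff; the smallest is -4/3, so the best response is 2.

2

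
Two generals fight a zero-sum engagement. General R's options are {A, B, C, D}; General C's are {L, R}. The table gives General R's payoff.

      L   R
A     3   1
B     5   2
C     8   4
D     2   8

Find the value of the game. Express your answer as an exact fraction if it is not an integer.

Row minima: A → 1, B → 2, C → 4, D → 2; maximin = 4.
Column maxima: L → 8, R → 8; minimax = 8.
4 ≠ 8, so there is no saddle point; optimal play is mixed.
A is strictly dominated by B, so General R never plays it.
B is strictly dominated by C, so General R never plays it.
On the remaining 2×2 (C, D vs L, R):
Let General R play C with probability p. Expected payoff against L: 8p + 2(1−p) = 6p + 2; against R: 4p + 8(1−p) = −4p + 8.
Setting these equal: 6p + 2 = −4p + 8 ⇒ 10p = 6 ⇒ p = 3/5, and the value is (6)·(3/5) + 2 = 28/5.
For General C: with q = P(L), equating C's and D's payoffs gives 4q + 4 = −6q + 8 ⇒ q = 2/5.

28/5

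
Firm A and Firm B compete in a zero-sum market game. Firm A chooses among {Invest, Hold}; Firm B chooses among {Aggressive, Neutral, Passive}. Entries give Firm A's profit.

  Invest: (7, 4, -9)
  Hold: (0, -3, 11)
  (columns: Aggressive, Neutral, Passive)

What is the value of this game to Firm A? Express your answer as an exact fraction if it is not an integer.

17/27

Row minima: Invest → -9, Hold → -3; maximin = -3.
Column maxima: Aggressive → 7, Neutral → 4, Passive → 11; minimax = 4.
-3 ≠ 4, so there is no saddle point; optimal play is mixed.
Aggressive is strictly dominated by Neutral (it gives Firm A strictly more in every row), so Firm B never plays it.
On the remaining 2×2 (Invest, Hold vs Neutral, Passive):
Let Firm A play Invest with probability p. Expected payoff against Neutral: 4p + (-3)(1−p) = 7p − 3; against Passive: (-9)p + 11(1−p) = −20p + 11.
Setting these equal: 7p − 3 = −20p + 11 ⇒ 27p = 14 ⇒ p = 14/27, and the value is (7)·(14/27) − 3 = 17/27.
For Firm B: with q = P(Neutral), equating Invest's and Hold's payoffs gives 13q − 9 = −14q + 11 ⇒ q = 20/27.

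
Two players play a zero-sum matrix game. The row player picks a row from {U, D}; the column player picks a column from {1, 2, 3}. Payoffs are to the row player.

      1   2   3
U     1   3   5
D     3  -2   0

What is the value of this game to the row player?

11/7

Row minima: U → 1, D → -2; maximin = 1.
Column maxima: 1 → 3, 2 → 3, 3 → 5; minimax = 3.
1 ≠ 3, so there is no saddle point; optimal play is mixed.
3 is strictly dominated by 2 (it gives the row player strictly more in every row), so the column player never plays it.
On the remaining 2×2 (U, D vs 1, 2):
Let the row player play U with probability p. Expected payoff against 1: 1p + 3(1−p) = −2p + 3; against 2: 3p + (-2)(1−p) = 5p − 2.
Setting these equal: −2p + 3 = 5p − 2 ⇒ −7p = -5 ⇒ p = 5/7, and the value is (-2)·(5/7) + 3 = 11/7.
For the column player: with q = P(1), equating U's and D's payoffs gives −2q + 3 = 5q − 2 ⇒ q = 5/7.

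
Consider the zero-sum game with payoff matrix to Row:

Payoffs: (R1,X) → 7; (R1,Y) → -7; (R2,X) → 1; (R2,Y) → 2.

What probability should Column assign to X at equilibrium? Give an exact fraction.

Row minima: R1 → -7, R2 → 1; maximin = 1.
Column maxima: X → 7, Y → 2; minimax = 2.
1 ≠ 2, so there is no saddle point; optimal play is mixed.
Let Row play R1 with probability p. Expected payoff against X: 7p + 1(1−p) = 6p + 1; against Y: (-7)p + 2(1−p) = −9p + 2.
Setting these equal: 6p + 1 = −9p + 2 ⇒ 15p = 1 ⇒ p = 1/15, and the value is (6)·(1/15) + 1 = 7/5.
For Column: with q = P(X), equating R1's and R2's payoffs gives 14q − 7 = −q + 2 ⇒ q = 3/5.

3/5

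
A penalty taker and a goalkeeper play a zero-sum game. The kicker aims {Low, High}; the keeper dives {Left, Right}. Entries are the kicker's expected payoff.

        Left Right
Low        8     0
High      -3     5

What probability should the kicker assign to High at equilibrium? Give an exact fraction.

Row minima: Low → 0, High → -3; maximin = 0.
Column maxima: Left → 8, Right → 5; minimax = 5.
0 ≠ 5, so there is no saddle point; optimal play is mixed.
Let the kicker play Low with probability p. Expected payoff against Left: 8p + (-3)(1−p) = 11p − 3; against Right: 0p + 5(1−p) = −5p + 5.
Setting these equal: 11p − 3 = −5p + 5 ⇒ 16p = 8 ⇒ p = 1/2, and the value is (11)·(1/2) − 3 = 5/2.
For the keeper: with q = P(Left), equating Low's and High's payoffs gives 8q = −8q + 5 ⇒ q = 5/16.

1/2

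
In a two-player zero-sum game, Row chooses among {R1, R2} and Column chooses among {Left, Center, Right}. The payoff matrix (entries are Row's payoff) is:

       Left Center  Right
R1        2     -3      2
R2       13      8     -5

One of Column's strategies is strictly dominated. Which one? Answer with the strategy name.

Center holds Row's payoff strictly below Left in every row: -3 < 2, 8 < 13.
So Left is strictly dominated for Column.

Left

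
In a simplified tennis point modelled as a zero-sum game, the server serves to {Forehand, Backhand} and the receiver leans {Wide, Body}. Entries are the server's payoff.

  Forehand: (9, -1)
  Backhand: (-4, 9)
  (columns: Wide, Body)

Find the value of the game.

77/23

Row minima: Forehand → -1, Backhand → -4; maximin = -1.
Column maxima: Wide → 9, Body → 9; minimax = 9.
-1 ≠ 9, so there is no saddle point; optimal play is mixed.
Let the server play Forehand with probability p. Expected payoff against Wide: 9p + (-4)(1−p) = 13p − 4; against Body: (-1)p + 9(1−p) = −10p + 9.
Setting these equal: 13p − 4 = −10p + 9 ⇒ 23p = 13 ⇒ p = 13/23, and the value is (13)·(13/23) − 4 = 77/23.
For the receiver: with q = P(Wide), equating Forehand's and Backhand's payoffs gives 10q − 1 = −13q + 9 ⇒ q = 10/23.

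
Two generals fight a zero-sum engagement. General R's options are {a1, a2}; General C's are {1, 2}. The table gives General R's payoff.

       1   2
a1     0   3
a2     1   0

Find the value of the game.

Row minima: a1 → 0, a2 → 0; maximin = 0.
Column maxima: 1 → 1, 2 → 3; minimax = 1.
0 ≠ 1, so there is no saddle point; optimal play is mixed.
Let General R play a1 with probability p. Expected payoff against 1: 0p + 1(1−p) = −p + 1; against 2: 3p + 0(1−p) = 3p.
Setting these equal: −p + 1 = 3p ⇒ −4p = -1 ⇒ p = 1/4, and the value is (-1)·(1/4) + 1 = 3/4.
For General C: with q = P(1), equating a1's and a2's payoffs gives −3q + 3 = q ⇒ q = 3/4.

3/4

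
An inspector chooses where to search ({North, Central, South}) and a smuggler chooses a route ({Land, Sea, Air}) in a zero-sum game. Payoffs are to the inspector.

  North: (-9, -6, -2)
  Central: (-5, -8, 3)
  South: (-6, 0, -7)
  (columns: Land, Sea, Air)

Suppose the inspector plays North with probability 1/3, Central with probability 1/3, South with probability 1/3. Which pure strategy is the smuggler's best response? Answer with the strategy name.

If the smuggler plays Land, the inspector's expected payoff is (1/3)·(-9) + (1/3)·(-5) + (1/3)·(-6) = -20/3.
If the smuggler plays Sea, the inspector's expected payoff is (1/3)·(-6) + (1/3)·(-8) + (1/3)·0 = -14/3.
If the smuggler plays Air, the inspector's expected payoff is (1/3)·(-2) + (1/3)·3 + (1/3)·(-7) = -2.
The smuggler minimizes the inspector's payoff; the smallest is -20/3, so the best response is Land.

Land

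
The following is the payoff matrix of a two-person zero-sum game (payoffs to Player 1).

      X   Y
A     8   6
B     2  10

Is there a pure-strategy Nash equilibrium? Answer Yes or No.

Row minima: A → 6, B → 2; maximin = 6.
Column maxima: X → 8, Y → 10; minimax = 8.
6 ≠ 8, so no pure-strategy equilibrium exists.

No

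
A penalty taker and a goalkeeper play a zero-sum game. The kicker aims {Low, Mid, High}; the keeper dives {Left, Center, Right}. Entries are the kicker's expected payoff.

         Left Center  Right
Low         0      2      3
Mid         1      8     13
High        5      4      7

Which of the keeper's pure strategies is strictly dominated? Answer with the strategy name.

Right

Left holds the kicker's payoff strictly below Right in every row: 0 < 3, 1 < 13, 5 < 7.
So Right is strictly dominated for the keeper.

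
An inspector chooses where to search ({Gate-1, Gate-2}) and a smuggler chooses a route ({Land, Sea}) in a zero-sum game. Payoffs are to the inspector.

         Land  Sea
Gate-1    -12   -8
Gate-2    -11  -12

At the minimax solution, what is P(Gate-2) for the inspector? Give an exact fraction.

4/5

Row minima: Gate-1 → -12, Gate-2 → -12; maximin = -12.
Column maxima: Land → -11, Sea → -8; minimax = -11.
-12 ≠ -11, so there is no saddle point; optimal play is mixed.
Let the inspector play Gate-1 with probability p. Expected payoff against Land: (-12)p + (-11)(1−p) = −p − 11; against Sea: (-8)p + (-12)(1−p) = 4p − 12.
Setting these equal: −p − 11 = 4p − 12 ⇒ −5p = -1 ⇒ p = 1/5, and the value is (-1)·(1/5) − 11 = -56/5.
For the smuggler: with q = P(Land), equating Gate-1's and Gate-2's payoffs gives −4q − 8 = q − 12 ⇒ q = 4/5.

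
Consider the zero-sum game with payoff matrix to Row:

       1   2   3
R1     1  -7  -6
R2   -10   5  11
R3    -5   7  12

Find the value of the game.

Row minima: R1 → -7, R2 → -10, R3 → -5; maximin = -5.
Column maxima: 1 → 1, 2 → 7, 3 → 12; minimax = 1.
-5 ≠ 1, so there is no saddle point; optimal play is mixed.
R2 is strictly dominated by R3, so Row never plays it.
3 is strictly dominated by 2 (it gives Row strictly more in every row), so Column never plays it.
On the remaining 2×2 (R1, R3 vs 1, 2):
Let Row play R1 with probability p. Expected payoff against 1: 1p + (-5)(1−p) = 6p − 5; against 2: (-7)p + 7(1−p) = −14p + 7.
Setting these equal: 6p − 5 = −14p + 7 ⇒ 20p = 12 ⇒ p = 3/5, and the value is (6)·(3/5) − 5 = -7/5.
For Column: with q = P(1), equating R1's and R3's payoffs gives 8q − 7 = −12q + 7 ⇒ q = 7/10.

-7/5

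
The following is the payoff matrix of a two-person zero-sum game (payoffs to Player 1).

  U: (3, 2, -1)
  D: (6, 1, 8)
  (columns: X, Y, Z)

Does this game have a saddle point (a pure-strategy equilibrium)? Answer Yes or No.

Row minima: U → -1, D → 1; maximin = 1.
Column maxima: X → 6, Y → 2, Z → 8; minimax = 2.
1 ≠ 2, so no pure-strategy equilibrium exists.

No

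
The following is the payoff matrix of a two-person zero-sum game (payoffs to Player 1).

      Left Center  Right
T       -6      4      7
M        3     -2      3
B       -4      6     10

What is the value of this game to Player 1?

Row minima: T → -6, M → -2, B → -4; maximin = -2.
Column maxima: Left → 3, Center → 6, Right → 10; minimax = 3.
-2 ≠ 3, so there is no saddle point; optimal play is mixed.
T is strictly dominated by B, so Player 1 never plays it.
Right is strictly dominated by Center (it gives Player 1 strictly more in every row), so Player 2 never plays it.
On the remaining 2×2 (M, B vs Left, Center):
Let Player 1 play M with probability p. Expected payoff against Left: 3p + (-4)(1−p) = 7p − 4; against Center: (-2)p + 6(1−p) = −8p + 6.
Setting these equal: 7p − 4 = −8p + 6 ⇒ 15p = 10 ⇒ p = 2/3, and the value is (7)·(2/3) − 4 = 2/3.
For Player 2: with q = P(Left), equating M's and B's payoffs gives 5q − 2 = −10q + 6 ⇒ q = 8/15.

2/3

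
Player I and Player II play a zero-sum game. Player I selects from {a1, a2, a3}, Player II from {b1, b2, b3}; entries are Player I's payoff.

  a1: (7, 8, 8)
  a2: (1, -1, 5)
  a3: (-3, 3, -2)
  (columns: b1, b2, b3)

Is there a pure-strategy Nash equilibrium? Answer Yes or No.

Row minima: a1 → 7, a2 → -1, a3 → -3; maximin = 7.
Column maxima: b1 → 7, b2 → 8, b3 → 8; minimax = 7.
maximin = minimax = 7, so a saddle point exists.

Yes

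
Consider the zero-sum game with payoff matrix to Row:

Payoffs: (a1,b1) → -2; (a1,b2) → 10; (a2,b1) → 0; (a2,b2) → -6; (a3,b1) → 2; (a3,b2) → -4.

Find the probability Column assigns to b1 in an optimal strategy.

7/9

Row minima: a1 → -2, a2 → -6, a3 → -4; maximin = -2.
Column maxima: b1 → 2, b2 → 10; minimax = 2.
-2 ≠ 2, so there is no saddle point; optimal play is mixed.
a2 is strictly dominated by a3, so Row never plays it.
On the remaining 2×2 (a1, a3 vs b1, b2):
Let Row play a1 with probability p. Expected payoff against b1: (-2)p + 2(1−p) = −4p + 2; against b2: 10p + (-4)(1−p) = 14p − 4.
Setting these equal: −4p + 2 = 14p − 4 ⇒ −18p = -6 ⇒ p = 1/3, and the value is (-4)·(1/3) + 2 = 2/3.
For Column: with q = P(b1), equating a1's and a3's payoffs gives −12q + 10 = 6q − 4 ⇒ q = 7/9.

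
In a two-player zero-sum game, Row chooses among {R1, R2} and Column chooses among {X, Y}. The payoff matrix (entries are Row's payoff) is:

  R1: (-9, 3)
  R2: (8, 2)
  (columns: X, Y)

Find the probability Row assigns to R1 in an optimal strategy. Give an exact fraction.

Row minima: R1 → -9, R2 → 2; maximin = 2.
Column maxima: X → 8, Y → 3; minimax = 3.
2 ≠ 3, so there is no saddle point; optimal play is mixed.
Let Row play R1 with probability p. Expected payoff against X: (-9)p + 8(1−p) = −17p + 8; against Y: 3p + 2(1−p) = p + 2.
Setting these equal: −17p + 8 = p + 2 ⇒ −18p = -6 ⇒ p = 1/3, and the value is (-17)·(1/3) + 8 = 7/3.
For Column: with q = P(X), equating R1's and R2's payoffs gives −12q + 3 = 6q + 2 ⇒ q = 1/18.

1/3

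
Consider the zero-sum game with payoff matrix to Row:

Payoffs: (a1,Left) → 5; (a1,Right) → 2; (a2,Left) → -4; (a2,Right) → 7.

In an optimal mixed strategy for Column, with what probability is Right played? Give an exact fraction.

Row minima: a1 → 2, a2 → -4; maximin = 2.
Column maxima: Left → 5, Right → 7; minimax = 5.
2 ≠ 5, so there is no saddle point; optimal play is mixed.
Let Row play a1 with probability p. Expected payoff against Left: 5p + (-4)(1−p) = 9p − 4; against Right: 2p + 7(1−p) = −5p + 7.
Setting these equal: 9p − 4 = −5p + 7 ⇒ 14p = 11 ⇒ p = 11/14, and the value is (9)·(11/14) − 4 = 43/14.
For Column: with q = P(Left), equating a1's and a2's payoffs gives 3q + 2 = −11q + 7 ⇒ q = 5/14.

9/14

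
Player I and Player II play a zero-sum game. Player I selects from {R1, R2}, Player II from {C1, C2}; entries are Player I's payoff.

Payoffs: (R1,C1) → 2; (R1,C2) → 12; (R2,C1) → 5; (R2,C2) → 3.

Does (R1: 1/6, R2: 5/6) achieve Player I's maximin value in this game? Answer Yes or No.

Against C1 this mix gives (1/6)·2 + (5/6)·5 = 9/2.
Against C2 this mix gives (1/6)·12 + (5/6)·3 = 9/2.
All of Player II's active replies (C1, C2) yield 9/2, and no column does worse for Player I. The mix makes Player II indifferent and guarantees 9/2, so it is optimal.

Yes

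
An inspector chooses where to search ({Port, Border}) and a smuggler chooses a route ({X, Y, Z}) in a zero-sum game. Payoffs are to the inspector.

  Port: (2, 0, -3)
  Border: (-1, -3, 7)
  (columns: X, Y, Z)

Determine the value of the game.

-9/13

Row minima: Port → -3, Border → -3; maximin = -3.
Column maxima: X → 2, Y → 0, Z → 7; minimax = 0.
-3 ≠ 0, so there is no saddle point; optimal play is mixed.
X is strictly dominated by Y (it gives the inspector strictly more in every row), so the smuggler never plays it.
On the remaining 2×2 (Port, Border vs Y, Z):
Let the inspector play Port with probability p. Expected payoff against Y: 0p + (-3)(1−p) = 3p − 3; against Z: (-3)p + 7(1−p) = −10p + 7.
Setting these equal: 3p − 3 = −10p + 7 ⇒ 13p = 10 ⇒ p = 10/13, and the value is (3)·(10/13) − 3 = -9/13.
For the smuggler: with q = P(Y), equating Port's and Border's payoffs gives 3q − 3 = −10q + 7 ⇒ q = 10/13.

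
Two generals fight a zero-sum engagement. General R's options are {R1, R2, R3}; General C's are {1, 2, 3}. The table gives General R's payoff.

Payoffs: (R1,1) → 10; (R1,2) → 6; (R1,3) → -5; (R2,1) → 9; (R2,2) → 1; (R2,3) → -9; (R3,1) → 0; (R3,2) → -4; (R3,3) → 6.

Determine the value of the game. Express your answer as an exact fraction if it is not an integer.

16/21

Row minima: R1 → -5, R2 → -9, R3 → -4; maximin = -4.
Column maxima: 1 → 10, 2 → 6, 3 → 6; minimax = 6.
-4 ≠ 6, so there is no saddle point; optimal play is mixed.
R2 is strictly dominated by R1, so General R never plays it.
1 is strictly dominated by 2 (it gives General R strictly more in every row), so General C never plays it.
On the remaining 2×2 (R1, R3 vs 2, 3):
Let General R play R1 with probability p. Expected payoff against 2: 6p + (-4)(1−p) = 10p − 4; against 3: (-5)p + 6(1−p) = −11p + 6.
Setting these equal: 10p − 4 = −11p + 6 ⇒ 21p = 10 ⇒ p = 10/21, and the value is (10)·(10/21) − 4 = 16/21.
For General C: with q = P(2), equating R1's and R3's payoffs gives 11q − 5 = −10q + 6 ⇒ q = 11/21.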